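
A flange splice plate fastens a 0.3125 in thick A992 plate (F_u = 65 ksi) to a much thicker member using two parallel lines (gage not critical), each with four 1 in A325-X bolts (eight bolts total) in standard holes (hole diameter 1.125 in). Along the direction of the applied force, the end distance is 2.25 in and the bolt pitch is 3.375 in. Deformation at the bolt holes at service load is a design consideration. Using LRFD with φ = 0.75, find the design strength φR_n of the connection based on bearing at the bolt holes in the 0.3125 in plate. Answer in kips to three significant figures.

281 kips

Per bolt r_n = 1.2 l_c t F_u ≤ 2.4 d t F_u; upper limit = 2.4 × 1 × 0.3125 × 65 = 48.75 kips.
Edge bolt: l_c = 2.25 − 1.125/2 = 1.688 in → 1.2 × 1.688 × 0.3125 × 65 = 41.13 → r_n = 41.13 kips.
Interior bolts: l_c = 3.375 − 1.125 = 2.25 in → 1.2 × 2.25 × 0.3125 × 65 = 54.84 → r_n = 48.75 kips.
R_n = 2 × 41.13 + 6 × 48.75 = 374.8 kips.
Design strength φR_n = 0.75 × 374.8 = 281 kips.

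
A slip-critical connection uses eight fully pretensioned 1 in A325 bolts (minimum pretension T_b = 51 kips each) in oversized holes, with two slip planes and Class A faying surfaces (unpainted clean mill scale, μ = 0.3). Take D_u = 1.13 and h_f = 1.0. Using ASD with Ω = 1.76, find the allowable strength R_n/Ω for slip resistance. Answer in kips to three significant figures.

R_n = μ · D_u · h_f · T_b · n_s · n_b = 0.3 × 1.13 × 1.0 × 51 × 2 × 8 = 276.6 kips.
Allowable strength R_n/Ω = 276.6 / 1.76 = 157 kips.

157 kips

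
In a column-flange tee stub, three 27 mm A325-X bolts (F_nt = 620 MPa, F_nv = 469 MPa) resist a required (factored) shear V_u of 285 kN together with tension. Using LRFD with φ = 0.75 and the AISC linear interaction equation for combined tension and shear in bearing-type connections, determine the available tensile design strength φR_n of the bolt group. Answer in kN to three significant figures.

662 kN

A_b = π·27²/4 = 572.6 mm²; f_rv = 285 × 1000 / (3 × 572.6) = 165.9 MPa.
F'_nt = 1.3 F_nt − (F_nt / φF_nv) f_rv = 1.3·620 − (620/(0.75·469))·165.9 = 513.5 MPa, capped at F_nt → F'_nt = 513.5 MPa.
R_n = F'_nt · A_b · n = 513.5 × 572.6 × 3 / 1000 = 882.1 kN.
Design strength φR_n = 0.75 × 882.1 = 662 kN.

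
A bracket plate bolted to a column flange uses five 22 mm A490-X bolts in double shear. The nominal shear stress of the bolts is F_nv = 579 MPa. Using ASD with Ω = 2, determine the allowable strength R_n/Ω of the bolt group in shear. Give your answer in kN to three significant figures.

A_b = π × 22² / 4 = 380.1 mm².
R_n = F_nv · A_b · n · n_s = 579 × 380.1 × 5 × 2 / 1000 = 2201 kN.
Allowable strength R_n/Ω = 2201 / 2 = 1100 kN.

1100 kN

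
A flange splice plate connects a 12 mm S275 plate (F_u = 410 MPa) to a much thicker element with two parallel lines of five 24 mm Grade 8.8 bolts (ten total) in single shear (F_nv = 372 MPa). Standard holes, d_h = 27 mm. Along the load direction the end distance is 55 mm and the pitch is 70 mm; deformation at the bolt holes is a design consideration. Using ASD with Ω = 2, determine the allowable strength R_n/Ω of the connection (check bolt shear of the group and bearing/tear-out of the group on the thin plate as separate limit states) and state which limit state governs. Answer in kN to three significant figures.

Bolt shear: A_b = π·24²/4 = 452.4 mm²; R_n = 372 × 452.4 × 10 × 1 / 1000 = 1683 kN → 1683 / 2 = 841 kN.
Bearing (1.2 l_c t F_u ≤ 2.4 d t F_u): upper limit = 2.4·24·12·410 / 1000 = 283.4 kN.
  Edge l_c = 55 − 27/2 = 41.5 → r_n = 245 kN; interior l_c = 70 − 27 = 43 → r_n = 253.9 kN.
  R_n,bearing = 2·245 + 8·253.9 = 2521 kN → 2521 / 2 = 1260 kN.
Bolt shear governs: 841 kN.

841 kN (bolt shear governs)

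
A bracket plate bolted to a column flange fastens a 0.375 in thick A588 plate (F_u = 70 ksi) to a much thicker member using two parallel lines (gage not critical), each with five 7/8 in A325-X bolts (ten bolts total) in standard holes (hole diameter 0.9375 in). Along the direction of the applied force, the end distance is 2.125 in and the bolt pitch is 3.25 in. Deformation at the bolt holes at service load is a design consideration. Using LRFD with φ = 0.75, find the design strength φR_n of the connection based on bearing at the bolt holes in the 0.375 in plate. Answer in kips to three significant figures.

Per bolt r_n = 1.2 l_c t F_u ≤ 2.4 d t F_u; upper limit = 2.4 × 0.875 × 0.375 × 70 = 55.13 kips.
Edge bolt: l_c = 2.125 − 0.9375/2 = 1.656 in → 1.2 × 1.656 × 0.375 × 70 = 52.17 → r_n = 52.17 kips.
Interior bolts: l_c = 3.25 − 0.9375 = 2.312 in → 1.2 × 2.312 × 0.375 × 70 = 72.84 → r_n = 55.13 kips.
R_n = 2 × 52.17 + 8 × 55.13 = 545.3 kips.
Design strength φR_n = 0.75 × 545.3 = 409 kips.

409 kips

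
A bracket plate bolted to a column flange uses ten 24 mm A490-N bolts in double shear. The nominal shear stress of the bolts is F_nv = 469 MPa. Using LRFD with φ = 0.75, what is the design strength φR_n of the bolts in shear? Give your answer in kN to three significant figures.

A_b = π × 24² / 4 = 452.4 mm².
R_n = F_nv · A_b · n · n_s = 469 × 452.4 × 10 × 2 / 1000 = 4243 kN.
Design strength φR_n = 0.75 × 4243 = 3180 kN.

3180 kN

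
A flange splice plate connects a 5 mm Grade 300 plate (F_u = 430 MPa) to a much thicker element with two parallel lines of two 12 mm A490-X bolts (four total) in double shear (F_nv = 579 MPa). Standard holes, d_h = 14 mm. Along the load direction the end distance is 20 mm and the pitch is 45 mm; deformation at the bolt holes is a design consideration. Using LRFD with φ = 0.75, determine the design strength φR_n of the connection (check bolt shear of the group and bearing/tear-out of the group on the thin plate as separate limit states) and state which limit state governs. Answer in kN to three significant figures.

Bolt shear: A_b = π·12²/4 = 113.1 mm²; R_n = 579 × 113.1 × 4 × 2 / 1000 = 523.9 kN → 0.75 × 523.9 = 393 kN.
Bearing (1.2 l_c t F_u ≤ 2.4 d t F_u): upper limit = 2.4·12·5·430 / 1000 = 61.92 kN.
  Edge l_c = 20 − 14/2 = 13 → r_n = 33.54 kN; interior l_c = 45 − 14 = 31 → r_n = 61.92 kN.
  R_n,bearing = 2·33.54 + 2·61.92 = 190.9 kN → 0.75 × 190.9 = 143 kN.
Bearing governs: 143 kN.

143 kN (bearing governs)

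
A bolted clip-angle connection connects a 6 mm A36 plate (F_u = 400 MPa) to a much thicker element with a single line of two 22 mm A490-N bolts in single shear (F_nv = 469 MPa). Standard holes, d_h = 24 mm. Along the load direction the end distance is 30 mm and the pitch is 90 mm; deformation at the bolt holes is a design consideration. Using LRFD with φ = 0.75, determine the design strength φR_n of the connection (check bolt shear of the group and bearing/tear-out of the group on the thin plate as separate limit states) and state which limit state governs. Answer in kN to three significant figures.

134 kN (bearing governs)

Bolt shear: A_b = π·22²/4 = 380.1 mm²; R_n = 469 × 380.1 × 2 × 1 / 1000 = 356.6 kN → 0.75 × 356.6 = 267 kN.
Bearing (1.2 l_c t F_u ≤ 2.4 d t F_u): upper limit = 2.4·22·6·400 / 1000 = 126.7 kN.
  Edge l_c = 30 − 24/2 = 18 → r_n = 51.84 kN; interior l_c = 90 − 24 = 66 → r_n = 126.7 kN.
  R_n,bearing = 1·51.84 + 1·126.7 = 178.6 kN → 0.75 × 178.6 = 134 kN.
Bearing governs: 134 kN.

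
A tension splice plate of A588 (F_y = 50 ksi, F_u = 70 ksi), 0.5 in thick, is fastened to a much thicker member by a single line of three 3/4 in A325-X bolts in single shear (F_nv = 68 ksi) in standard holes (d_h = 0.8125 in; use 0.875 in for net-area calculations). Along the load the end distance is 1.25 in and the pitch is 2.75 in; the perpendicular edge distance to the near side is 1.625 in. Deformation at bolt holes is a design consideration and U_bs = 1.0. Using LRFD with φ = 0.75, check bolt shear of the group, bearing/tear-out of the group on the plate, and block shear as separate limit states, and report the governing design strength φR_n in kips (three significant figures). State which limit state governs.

67.6 kips (bolt shear governs)

Bolt shear: A_b = π·0.75²/4 = 0.4418 in²; R_n = 68 × 0.4418 × 3 × 1 = 90.12 kips → 0.75 × 90.12 = 67.6 kips.
Bearing: edge l_c = 0.8438, r_n = 35.44 kips; interior l_c = 1.938, r_n = 63 kips; R_n = 35.44 + 2·63 = 161.4 kips → 121 kips.
Block shear: A_gv = 3.375, A_nv = 2.281, A_nt = 0.5938 in²; R_n = min(0.6F_uA_nv, 0.6F_yA_gv) + U_bs·F_u·A_nt = 137.4 kips → 103 kips.
Bolt shear governs: 67.6 kips.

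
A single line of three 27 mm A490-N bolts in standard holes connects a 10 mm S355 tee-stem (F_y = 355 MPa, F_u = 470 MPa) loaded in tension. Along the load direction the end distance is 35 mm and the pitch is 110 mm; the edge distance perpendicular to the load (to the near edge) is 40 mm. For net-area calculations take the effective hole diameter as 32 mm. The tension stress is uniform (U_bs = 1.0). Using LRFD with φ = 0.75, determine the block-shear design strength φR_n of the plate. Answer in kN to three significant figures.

455 kN

Shear plane L_v = 35 + 2·110 = 255 mm; A_gv = 255 × 10 = 2550 mm².
A_nv = (255 − 2.5·32) × 10 = 1750 mm².
A_nt = (40 − 0.5·32) × 10 = 240 mm².
0.6 F_u A_nv = 493.5 kN; 0.6 F_y A_gv = 543.1 kN → shear rupture governs the shear term.
R_n = 493.5 + 1.0 × 470 × 240 / 1000 = 606.3 kN.
Design strength φR_n = 0.75 × 606.3 = 455 kN.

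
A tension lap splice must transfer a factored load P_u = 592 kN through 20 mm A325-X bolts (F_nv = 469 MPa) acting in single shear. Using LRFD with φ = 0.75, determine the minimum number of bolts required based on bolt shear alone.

6 bolts

A_b = π·20²/4 = 314.2 mm².
Per-bolt design strength φR_n = 0.75 × 469 × 314.2 × 1 / 1000 = 110.5 kN.
n ≥ 592 / 110.5 = 5.357 → use 6 bolts.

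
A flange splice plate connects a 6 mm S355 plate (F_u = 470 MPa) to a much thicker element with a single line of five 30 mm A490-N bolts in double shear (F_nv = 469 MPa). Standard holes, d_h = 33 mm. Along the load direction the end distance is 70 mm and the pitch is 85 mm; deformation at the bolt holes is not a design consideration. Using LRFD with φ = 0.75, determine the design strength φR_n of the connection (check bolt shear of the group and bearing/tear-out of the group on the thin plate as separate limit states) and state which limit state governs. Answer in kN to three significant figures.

830 kN (bearing governs)

Bolt shear: A_b = π·30²/4 = 706.9 mm²; R_n = 469 × 706.9 × 5 × 2 / 1000 = 3315 kN → 0.75 × 3315 = 2490 kN.
Bearing (1.5 l_c t F_u ≤ 3.0 d t F_u): upper limit = 3.0·30·6·470 / 1000 = 253.8 kN.
  Edge l_c = 70 − 33/2 = 53.5 → r_n = 226.3 kN; interior l_c = 85 − 33 = 52 → r_n = 220 kN.
  R_n,bearing = 1·226.3 + 4·220 = 1106 kN → 0.75 × 1106 = 830 kN.
Bearing governs: 830 kN.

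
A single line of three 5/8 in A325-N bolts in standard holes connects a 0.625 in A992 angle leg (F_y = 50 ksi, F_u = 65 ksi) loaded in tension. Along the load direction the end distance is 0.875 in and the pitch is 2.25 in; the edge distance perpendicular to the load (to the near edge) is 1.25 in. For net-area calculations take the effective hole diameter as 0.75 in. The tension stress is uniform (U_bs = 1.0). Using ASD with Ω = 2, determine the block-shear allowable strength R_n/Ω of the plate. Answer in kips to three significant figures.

60.4 kips

Shear plane L_v = 0.875 + 2·2.25 = 5.375 in; A_gv = 5.375 × 0.625 = 3.359 in².
A_nv = (5.375 − 2.5·0.75) × 0.625 = 2.188 in².
A_nt = (1.25 − 0.5·0.75) × 0.625 = 0.5469 in².
0.6 F_u A_nv = 85.31 kips; 0.6 F_y A_gv = 100.8 kips → shear rupture governs the shear term.
R_n = 85.31 + 1.0 × 65 × 0.5469 = 120.9 kips.
Allowable strength R_n/Ω = 120.9 / 2 = 60.4 kips.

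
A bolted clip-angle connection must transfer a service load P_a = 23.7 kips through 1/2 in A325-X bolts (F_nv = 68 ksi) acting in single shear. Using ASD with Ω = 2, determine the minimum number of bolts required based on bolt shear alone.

4 bolts

A_b = π·0.5²/4 = 0.1963 in².
Per-bolt allowable strength R_n/Ω = 68 × 0.1963 × 1 / 2 = 6.676 kips.
n ≥ 23.7 / 6.676 = 3.55 → use 4 bolts.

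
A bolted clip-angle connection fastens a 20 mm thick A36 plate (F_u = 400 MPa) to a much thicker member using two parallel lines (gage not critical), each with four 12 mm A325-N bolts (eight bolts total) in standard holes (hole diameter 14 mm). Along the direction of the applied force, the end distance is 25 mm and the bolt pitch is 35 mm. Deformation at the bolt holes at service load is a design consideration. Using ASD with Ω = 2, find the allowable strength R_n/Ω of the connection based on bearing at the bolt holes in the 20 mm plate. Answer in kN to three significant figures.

Per bolt r_n = 1.2 l_c t F_u ≤ 2.4 d t F_u; upper limit = 2.4 × 12 × 20 × 400 / 1000 = 230.4 kN.
Edge bolt: l_c = 25 − 14/2 = 18 mm → 1.2 × 18 × 20 × 400 / 1000 = 172.8 → r_n = 172.8 kN.
Interior bolts: l_c = 35 − 14 = 21 mm → 1.2 × 21 × 20 × 400 / 1000 = 201.6 → r_n = 201.6 kN.
R_n = 2 × 172.8 + 6 × 201.6 = 1555 kN.
Allowable strength R_n/Ω = 1555 / 2 = 778 kN.

778 kN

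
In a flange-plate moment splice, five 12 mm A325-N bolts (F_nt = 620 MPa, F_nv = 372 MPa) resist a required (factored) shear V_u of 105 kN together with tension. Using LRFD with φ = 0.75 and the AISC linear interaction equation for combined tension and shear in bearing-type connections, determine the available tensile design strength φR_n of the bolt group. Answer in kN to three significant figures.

167 kN

A_b = π·12²/4 = 113.1 mm²; f_rv = 105 × 1000 / (5 × 113.1) = 185.7 MPa.
F'_nt = 1.3 F_nt − (F_nt / φF_nv) f_rv = 1.3·620 − (620/(0.75·372))·185.7 = 393.4 MPa, capped at F_nt → F'_nt = 393.4 MPa.
R_n = F'_nt · A_b · n = 393.4 × 113.1 × 5 / 1000 = 222.4 kN.
Design strength φR_n = 0.75 × 222.4 = 167 kN.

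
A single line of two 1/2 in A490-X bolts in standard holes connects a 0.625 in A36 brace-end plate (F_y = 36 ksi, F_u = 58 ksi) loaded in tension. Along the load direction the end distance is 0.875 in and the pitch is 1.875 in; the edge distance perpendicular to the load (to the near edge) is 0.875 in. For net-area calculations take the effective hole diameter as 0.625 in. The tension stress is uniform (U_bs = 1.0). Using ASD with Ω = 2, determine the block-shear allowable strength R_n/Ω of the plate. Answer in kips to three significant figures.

28.8 kips

Shear plane L_v = 0.875 + 1·1.875 = 2.75 in; A_gv = 2.75 × 0.625 = 1.719 in².
A_nv = (2.75 − 1.5·0.625) × 0.625 = 1.133 in².
A_nt = (0.875 − 0.5·0.625) × 0.625 = 0.3516 in².
0.6 F_u A_nv = 39.42 kips; 0.6 F_y A_gv = 37.12 kips → shear yielding governs the shear term.
R_n = 37.12 + 1.0 × 58 × 0.3516 = 57.52 kips.
Allowable strength R_n/Ω = 57.52 / 2 = 28.8 kips.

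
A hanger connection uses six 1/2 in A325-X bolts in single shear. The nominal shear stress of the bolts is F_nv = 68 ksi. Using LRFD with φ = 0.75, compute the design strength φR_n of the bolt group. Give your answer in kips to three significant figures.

60.1 kips

A_b = π × 0.5² / 4 = 0.1963 in².
R_n = F_nv · A_b · n · n_s = 68 × 0.1963 × 6 × 1 = 80.11 kips.
Design strength φR_n = 0.75 × 80.11 = 60.1 kips.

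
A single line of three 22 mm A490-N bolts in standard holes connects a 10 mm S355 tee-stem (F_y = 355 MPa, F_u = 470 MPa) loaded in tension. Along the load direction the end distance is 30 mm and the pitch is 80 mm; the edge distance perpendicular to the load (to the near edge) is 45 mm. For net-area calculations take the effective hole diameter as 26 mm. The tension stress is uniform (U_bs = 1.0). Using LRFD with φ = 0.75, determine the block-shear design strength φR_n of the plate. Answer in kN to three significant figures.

Shear plane L_v = 30 + 2·80 = 190 mm; A_gv = 190 × 10 = 1900 mm².
A_nv = (190 − 2.5·26) × 10 = 1250 mm².
A_nt = (45 − 0.5·26) × 10 = 320 mm².
0.6 F_u A_nv = 352.5 kN; 0.6 F_y A_gv = 404.7 kN → shear rupture governs the shear term.
R_n = 352.5 + 1.0 × 470 × 320 / 1000 = 502.9 kN.
Design strength φR_n = 0.75 × 502.9 = 377 kN.

377 kN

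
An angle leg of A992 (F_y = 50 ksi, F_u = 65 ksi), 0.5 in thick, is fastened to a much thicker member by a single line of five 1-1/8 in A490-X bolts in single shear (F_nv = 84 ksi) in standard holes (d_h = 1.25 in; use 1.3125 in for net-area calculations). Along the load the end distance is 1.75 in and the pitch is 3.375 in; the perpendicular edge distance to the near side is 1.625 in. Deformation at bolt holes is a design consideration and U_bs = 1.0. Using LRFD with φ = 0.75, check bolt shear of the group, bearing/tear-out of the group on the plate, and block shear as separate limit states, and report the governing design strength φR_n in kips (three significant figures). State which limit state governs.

160 kips (block shear governs)

Bolt shear: A_b = π·1.125²/4 = 0.994 in²; R_n = 84 × 0.994 × 5 × 1 = 417.5 kips → 0.75 × 417.5 = 313 kips.
Bearing: edge l_c = 1.125, r_n = 43.87 kips; interior l_c = 2.125, r_n = 82.88 kips; R_n = 43.87 + 4·82.88 = 375.4 kips → 282 kips.
Block shear: A_gv = 7.625, A_nv = 4.672, A_nt = 0.4844 in²; R_n = min(0.6F_uA_nv, 0.6F_yA_gv) + U_bs·F_u·A_nt = 213.7 kips → 160 kips.
Block shear governs: 160 kips.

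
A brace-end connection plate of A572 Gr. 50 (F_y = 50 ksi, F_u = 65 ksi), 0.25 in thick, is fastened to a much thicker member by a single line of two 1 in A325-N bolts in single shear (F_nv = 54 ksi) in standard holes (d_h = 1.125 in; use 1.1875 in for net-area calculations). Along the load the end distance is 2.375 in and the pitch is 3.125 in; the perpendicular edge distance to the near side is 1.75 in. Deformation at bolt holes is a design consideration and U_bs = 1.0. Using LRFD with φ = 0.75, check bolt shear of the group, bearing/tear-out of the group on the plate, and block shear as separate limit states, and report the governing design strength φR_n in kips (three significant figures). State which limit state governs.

41.3 kips (block shear governs)

Bolt shear: A_b = π·1²/4 = 0.7854 in²; R_n = 54 × 0.7854 × 2 × 1 = 84.82 kips → 0.75 × 84.82 = 63.6 kips.
Bearing: edge l_c = 1.812, r_n = 35.34 kips; interior l_c = 2, r_n = 39 kips; R_n = 35.34 + 1·39 = 74.34 kips → 55.8 kips.
Block shear: A_gv = 1.375, A_nv = 0.9297, A_nt = 0.2891 in²; R_n = min(0.6F_uA_nv, 0.6F_yA_gv) + U_bs·F_u·A_nt = 55.05 kips → 41.3 kips.
Block shear governs: 41.3 kips.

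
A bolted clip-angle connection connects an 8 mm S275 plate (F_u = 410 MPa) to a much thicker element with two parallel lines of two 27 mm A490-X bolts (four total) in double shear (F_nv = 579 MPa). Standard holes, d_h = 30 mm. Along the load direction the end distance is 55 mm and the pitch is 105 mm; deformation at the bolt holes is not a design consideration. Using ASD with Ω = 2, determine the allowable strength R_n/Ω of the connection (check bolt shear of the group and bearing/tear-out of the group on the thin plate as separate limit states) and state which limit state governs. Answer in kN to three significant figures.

462 kN (bearing governs)

Bolt shear: A_b = π·27²/4 = 572.6 mm²; R_n = 579 × 572.6 × 4 × 2 / 1000 = 2652 kN → 2652 / 2 = 1330 kN.
Bearing (1.5 l_c t F_u ≤ 3.0 d t F_u): upper limit = 3.0·27·8·410 / 1000 = 265.7 kN.
  Edge l_c = 55 − 30/2 = 40 → r_n = 196.8 kN; interior l_c = 105 − 30 = 75 → r_n = 265.7 kN.
  R_n,bearing = 2·196.8 + 2·265.7 = 925 kN → 925 / 2 = 462 kN.
Bearing governs: 462 kN.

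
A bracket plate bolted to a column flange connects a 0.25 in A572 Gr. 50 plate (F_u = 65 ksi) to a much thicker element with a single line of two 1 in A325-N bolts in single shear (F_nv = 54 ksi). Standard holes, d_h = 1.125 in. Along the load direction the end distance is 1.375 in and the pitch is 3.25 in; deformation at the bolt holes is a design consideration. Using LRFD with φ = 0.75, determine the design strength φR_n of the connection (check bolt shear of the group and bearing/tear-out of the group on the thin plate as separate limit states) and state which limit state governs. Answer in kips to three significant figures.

41.1 kips (bearing governs)

Bolt shear: A_b = π·1²/4 = 0.7854 in²; R_n = 54 × 0.7854 × 2 × 1 = 84.82 kips → 0.75 × 84.82 = 63.6 kips.
Bearing (1.2 l_c t F_u ≤ 2.4 d t F_u): upper limit = 2.4·1·0.25·65 = 39 kips.
  Edge l_c = 1.375 − 1.125/2 = 0.8125 → r_n = 15.84 kips; interior l_c = 3.25 − 1.125 = 2.125 → r_n = 39 kips.
  R_n,bearing = 1·15.84 + 1·39 = 54.84 kips → 0.75 × 54.84 = 41.1 kips.
Bearing governs: 41.1 kips.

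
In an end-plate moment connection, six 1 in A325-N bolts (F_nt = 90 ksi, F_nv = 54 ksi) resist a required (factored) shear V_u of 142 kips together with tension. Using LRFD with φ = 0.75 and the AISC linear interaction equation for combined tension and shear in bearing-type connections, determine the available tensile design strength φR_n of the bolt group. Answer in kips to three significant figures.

177 kips

A_b = π·1²/4 = 0.7854 in²; f_rv = 142 / (6 × 0.7854) = 30.13 ksi.
F'_nt = 1.3 F_nt − (F_nt / φF_nv) f_rv = 1.3·90 − (90/(0.75·54))·30.13 = 50.04 ksi, capped at F_nt → F'_nt = 50.04 ksi.
R_n = F'_nt · A_b · n = 50.04 × 0.7854 × 6 = 235.8 kips.
Design strength φR_n = 0.75 × 235.8 = 177 kips.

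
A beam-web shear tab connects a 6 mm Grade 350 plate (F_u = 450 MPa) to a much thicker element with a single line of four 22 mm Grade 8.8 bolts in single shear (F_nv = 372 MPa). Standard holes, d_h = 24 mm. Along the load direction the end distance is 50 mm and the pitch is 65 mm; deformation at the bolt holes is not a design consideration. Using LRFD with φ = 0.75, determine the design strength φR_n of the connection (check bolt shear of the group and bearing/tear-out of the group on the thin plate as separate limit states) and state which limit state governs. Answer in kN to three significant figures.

Bolt shear: A_b = π·22²/4 = 380.1 mm²; R_n = 372 × 380.1 × 4 × 1 / 1000 = 565.6 kN → 0.75 × 565.6 = 424 kN.
Bearing (1.5 l_c t F_u ≤ 3.0 d t F_u): upper limit = 3.0·22·6·450 / 1000 = 178.2 kN.
  Edge l_c = 50 − 24/2 = 38 → r_n = 153.9 kN; interior l_c = 65 − 24 = 41 → r_n = 166.1 kN.
  R_n,bearing = 1·153.9 + 3·166.1 = 652.1 kN → 0.75 × 652.1 = 489 kN.
Bolt shear governs: 424 kN.

424 kN (bolt shear governs)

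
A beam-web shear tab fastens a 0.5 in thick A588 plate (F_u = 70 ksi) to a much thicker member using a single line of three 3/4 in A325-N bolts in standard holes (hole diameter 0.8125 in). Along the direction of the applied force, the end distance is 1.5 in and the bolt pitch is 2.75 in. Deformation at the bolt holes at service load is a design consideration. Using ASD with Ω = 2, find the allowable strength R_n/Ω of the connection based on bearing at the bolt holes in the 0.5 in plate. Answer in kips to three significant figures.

86 kips

Per bolt r_n = 1.2 l_c t F_u ≤ 2.4 d t F_u; upper limit = 2.4 × 0.75 × 0.5 × 70 = 63 kips.
Edge bolt: l_c = 1.5 − 0.8125/2 = 1.094 in → 1.2 × 1.094 × 0.5 × 70 = 45.94 → r_n = 45.94 kips.
Interior bolts: l_c = 2.75 − 0.8125 = 1.938 in → 1.2 × 1.938 × 0.5 × 70 = 81.37 → r_n = 63 kips.
R_n = 1 × 45.94 + 2 × 63 = 171.9 kips.
Allowable strength R_n/Ω = 171.9 / 2 = 86 kips.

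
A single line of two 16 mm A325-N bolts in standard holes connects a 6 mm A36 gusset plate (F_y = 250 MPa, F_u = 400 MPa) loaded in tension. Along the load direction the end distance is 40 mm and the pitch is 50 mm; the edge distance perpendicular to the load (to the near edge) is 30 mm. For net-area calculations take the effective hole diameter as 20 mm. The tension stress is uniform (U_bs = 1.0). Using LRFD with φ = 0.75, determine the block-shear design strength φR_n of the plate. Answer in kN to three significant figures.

96.8 kN

Shear plane L_v = 40 + 1·50 = 90 mm; A_gv = 90 × 6 = 540 mm².
A_nv = (90 − 1.5·20) × 6 = 360 mm².
A_nt = (30 − 0.5·20) × 6 = 120 mm².
0.6 F_u A_nv = 86.4 kN; 0.6 F_y A_gv = 81 kN → shear yielding governs the shear term.
R_n = 81 + 1.0 × 400 × 120 / 1000 = 129 kN.
Design strength φR_n = 0.75 × 129 = 96.8 kN.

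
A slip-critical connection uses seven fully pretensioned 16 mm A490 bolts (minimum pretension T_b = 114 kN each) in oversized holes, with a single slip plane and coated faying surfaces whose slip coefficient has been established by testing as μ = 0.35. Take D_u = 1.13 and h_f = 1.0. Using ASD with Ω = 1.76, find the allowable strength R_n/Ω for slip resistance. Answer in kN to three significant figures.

R_n = μ · D_u · h_f · T_b · n_s · n_b = 0.35 × 1.13 × 1.0 × 114 × 1 × 7 = 315.6 kN.
Allowable strength R_n/Ω = 315.6 / 1.76 = 179 kN.

179 kN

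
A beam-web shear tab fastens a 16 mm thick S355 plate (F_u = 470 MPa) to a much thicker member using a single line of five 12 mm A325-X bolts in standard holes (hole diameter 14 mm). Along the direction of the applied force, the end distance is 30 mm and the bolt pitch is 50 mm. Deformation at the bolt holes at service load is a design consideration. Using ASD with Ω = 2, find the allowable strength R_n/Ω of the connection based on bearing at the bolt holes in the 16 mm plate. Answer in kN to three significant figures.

537 kN

Per bolt r_n = 1.2 l_c t F_u ≤ 2.4 d t F_u; upper limit = 2.4 × 12 × 16 × 470 / 1000 = 216.6 kN.
Edge bolt: l_c = 30 − 14/2 = 23 mm → 1.2 × 23 × 16 × 470 / 1000 = 207.6 → r_n = 207.6 kN.
Interior bolts: l_c = 50 − 14 = 36 mm → 1.2 × 36 × 16 × 470 / 1000 = 324.9 → r_n = 216.6 kN.
R_n = 1 × 207.6 + 4 × 216.6 = 1074 kN.
Allowable strength R_n/Ω = 1074 / 2 = 537 kN.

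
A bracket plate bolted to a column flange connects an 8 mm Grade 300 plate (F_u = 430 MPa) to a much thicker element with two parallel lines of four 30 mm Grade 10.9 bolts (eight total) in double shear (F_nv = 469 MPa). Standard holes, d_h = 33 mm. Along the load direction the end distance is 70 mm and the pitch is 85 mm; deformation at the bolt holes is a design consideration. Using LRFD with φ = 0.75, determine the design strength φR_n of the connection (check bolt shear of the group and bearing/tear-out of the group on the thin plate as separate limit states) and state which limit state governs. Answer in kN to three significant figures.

Bolt shear: A_b = π·30²/4 = 706.9 mm²; R_n = 469 × 706.9 × 8 × 2 / 1000 = 5304 kN → 0.75 × 5304 = 3980 kN.
Bearing (1.2 l_c t F_u ≤ 2.4 d t F_u): upper limit = 2.4·30·8·430 / 1000 = 247.7 kN.
  Edge l_c = 70 − 33/2 = 53.5 → r_n = 220.8 kN; interior l_c = 85 − 33 = 52 → r_n = 214.7 kN.
  R_n,bearing = 2·220.8 + 6·214.7 = 1730 kN → 0.75 × 1730 = 1300 kN.
Bearing governs: 1300 kN.

1300 kN (bearing governs)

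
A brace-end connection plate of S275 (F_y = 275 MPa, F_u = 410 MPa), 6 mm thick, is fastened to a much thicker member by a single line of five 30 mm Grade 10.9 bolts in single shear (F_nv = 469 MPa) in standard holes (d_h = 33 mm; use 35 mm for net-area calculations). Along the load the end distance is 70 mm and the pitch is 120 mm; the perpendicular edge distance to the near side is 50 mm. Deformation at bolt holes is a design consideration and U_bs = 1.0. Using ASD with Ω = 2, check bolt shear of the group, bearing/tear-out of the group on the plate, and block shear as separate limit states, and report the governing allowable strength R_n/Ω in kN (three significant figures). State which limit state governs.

312 kN (block shear governs)

Bolt shear: A_b = π·30²/4 = 706.9 mm²; R_n = 469 × 706.9 × 5 × 1 / 1000 = 1658 kN → 1658 / 2 = 829 kN.
Bearing: edge l_c = 53.5, r_n = 157.9 kN; interior l_c = 87, r_n = 177.1 kN; R_n = 157.9 + 4·177.1 = 866.4 kN → 433 kN.
Block shear: A_gv = 3300, A_nv = 2355, A_nt = 195 mm²; R_n = min(0.6F_uA_nv, 0.6F_yA_gv) + U_bs·F_u·A_nt = 624.5 kN → 312 kN.
Block shear governs: 312 kN.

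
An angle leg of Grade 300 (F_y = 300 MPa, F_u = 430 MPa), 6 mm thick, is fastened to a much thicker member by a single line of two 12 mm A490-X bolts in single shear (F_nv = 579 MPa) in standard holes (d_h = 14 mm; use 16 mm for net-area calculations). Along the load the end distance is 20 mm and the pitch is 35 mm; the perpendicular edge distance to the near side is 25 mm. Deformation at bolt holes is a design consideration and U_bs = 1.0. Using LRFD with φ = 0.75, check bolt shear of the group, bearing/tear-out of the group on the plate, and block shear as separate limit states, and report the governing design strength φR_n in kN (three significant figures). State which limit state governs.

68.9 kN (block shear governs)

Bolt shear: A_b = π·12²/4 = 113.1 mm²; R_n = 579 × 113.1 × 2 × 1 / 1000 = 131 kN → 0.75 × 131 = 98.2 kN.
Bearing: edge l_c = 13, r_n = 40.25 kN; interior l_c = 21, r_n = 65.02 kN; R_n = 40.25 + 1·65.02 = 105.3 kN → 78.9 kN.
Block shear: A_gv = 330, A_nv = 186, A_nt = 102 mm²; R_n = min(0.6F_uA_nv, 0.6F_yA_gv) + U_bs·F_u·A_nt = 91.85 kN → 68.9 kN.
Block shear governs: 68.9 kN.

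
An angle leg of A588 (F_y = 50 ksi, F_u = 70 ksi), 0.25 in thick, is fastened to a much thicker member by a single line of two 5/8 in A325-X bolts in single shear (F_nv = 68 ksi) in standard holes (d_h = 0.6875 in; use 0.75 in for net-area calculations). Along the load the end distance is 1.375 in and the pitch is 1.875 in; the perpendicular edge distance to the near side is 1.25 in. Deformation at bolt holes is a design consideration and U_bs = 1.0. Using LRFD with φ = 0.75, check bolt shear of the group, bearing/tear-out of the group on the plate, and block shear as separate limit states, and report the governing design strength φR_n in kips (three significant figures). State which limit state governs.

28.2 kips (block shear governs)

Bolt shear: A_b = π·0.625²/4 = 0.3068 in²; R_n = 68 × 0.3068 × 2 × 1 = 41.72 kips → 0.75 × 41.72 = 31.3 kips.
Bearing: edge l_c = 1.031, r_n = 21.66 kips; interior l_c = 1.188, r_n = 24.94 kips; R_n = 21.66 + 1·24.94 = 46.59 kips → 34.9 kips.
Block shear: A_gv = 0.8125, A_nv = 0.5312, A_nt = 0.2188 in²; R_n = min(0.6F_uA_nv, 0.6F_yA_gv) + U_bs·F_u·A_nt = 37.62 kips → 28.2 kips.
Block shear governs: 28.2 kips.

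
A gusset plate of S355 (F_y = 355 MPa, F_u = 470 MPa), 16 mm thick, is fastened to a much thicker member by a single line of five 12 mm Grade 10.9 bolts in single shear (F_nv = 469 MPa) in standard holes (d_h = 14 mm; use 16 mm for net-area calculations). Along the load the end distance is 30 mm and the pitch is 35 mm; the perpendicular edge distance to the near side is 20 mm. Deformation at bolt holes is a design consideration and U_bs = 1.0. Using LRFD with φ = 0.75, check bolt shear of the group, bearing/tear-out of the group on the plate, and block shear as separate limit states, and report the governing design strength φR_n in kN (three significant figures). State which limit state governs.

Bolt shear: A_b = π·12²/4 = 113.1 mm²; R_n = 469 × 113.1 × 5 × 1 / 1000 = 265.2 kN → 0.75 × 265.2 = 199 kN.
Bearing: edge l_c = 23, r_n = 207.6 kN; interior l_c = 21, r_n = 189.5 kN; R_n = 207.6 + 4·189.5 = 965.6 kN → 724 kN.
Block shear: A_gv = 2720, A_nv = 1568, A_nt = 192 mm²; R_n = min(0.6F_uA_nv, 0.6F_yA_gv) + U_bs·F_u·A_nt = 532.4 kN → 399 kN.
Bolt shear governs: 199 kN.

199 kN (bolt shear governs)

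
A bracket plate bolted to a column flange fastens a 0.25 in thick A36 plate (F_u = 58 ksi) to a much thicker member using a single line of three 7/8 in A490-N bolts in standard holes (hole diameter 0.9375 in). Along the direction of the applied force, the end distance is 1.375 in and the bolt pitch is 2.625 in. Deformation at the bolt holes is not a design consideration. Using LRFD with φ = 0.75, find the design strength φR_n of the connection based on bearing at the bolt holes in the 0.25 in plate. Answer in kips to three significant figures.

69.8 kips

Per bolt r_n = 1.5 l_c t F_u ≤ 3.0 d t F_u; upper limit = 3.0 × 0.875 × 0.25 × 58 = 38.06 kips.
Edge bolt: l_c = 1.375 − 0.9375/2 = 0.9062 in → 1.5 × 0.9062 × 0.25 × 58 = 19.71 → r_n = 19.71 kips.
Interior bolts: l_c = 2.625 − 0.9375 = 1.688 in → 1.5 × 1.688 × 0.25 × 58 = 36.7 → r_n = 36.7 kips.
R_n = 1 × 19.71 + 2 × 36.7 = 93.12 kips.
Design strength φR_n = 0.75 × 93.12 = 69.8 kips.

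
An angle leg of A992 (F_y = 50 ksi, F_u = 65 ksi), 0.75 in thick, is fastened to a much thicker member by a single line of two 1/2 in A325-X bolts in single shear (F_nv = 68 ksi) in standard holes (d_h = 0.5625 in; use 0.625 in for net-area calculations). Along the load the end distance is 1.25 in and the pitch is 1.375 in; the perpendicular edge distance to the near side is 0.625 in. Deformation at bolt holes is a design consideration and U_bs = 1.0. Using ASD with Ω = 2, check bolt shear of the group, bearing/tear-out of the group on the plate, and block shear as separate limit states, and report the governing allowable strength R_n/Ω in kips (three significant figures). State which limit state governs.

Bolt shear: A_b = π·0.5²/4 = 0.1963 in²; R_n = 68 × 0.1963 × 2 × 1 = 26.7 kips → 26.7 / 2 = 13.4 kips.
Bearing: edge l_c = 0.9688, r_n = 56.67 kips; interior l_c = 0.8125, r_n = 47.53 kips; R_n = 56.67 + 1·47.53 = 104.2 kips → 52.1 kips.
Block shear: A_gv = 1.969, A_nv = 1.266, A_nt = 0.2344 in²; R_n = min(0.6F_uA_nv, 0.6F_yA_gv) + U_bs·F_u·A_nt = 64.59 kips → 32.3 kips.
Bolt shear governs: 13.4 kips.

13.4 kips (bolt shear governs)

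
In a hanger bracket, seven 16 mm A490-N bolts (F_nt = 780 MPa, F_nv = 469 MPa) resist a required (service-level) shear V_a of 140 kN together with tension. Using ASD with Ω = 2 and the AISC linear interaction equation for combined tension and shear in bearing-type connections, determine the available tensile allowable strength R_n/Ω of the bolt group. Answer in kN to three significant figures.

481 kN

A_b = π·16²/4 = 201.1 mm²; f_rv = 140 × 1000 / (7 × 201.1) = 99.47 MPa.
F'_nt = 1.3 F_nt − (Ω F_nt / F_nv) f_rv = 1.3·780 − (2·780/469)·99.47 = 683.1 MPa, capped at F_nt → F'_nt = 683.1 MPa.
R_n = F'_nt · A_b · n = 683.1 × 201.1 × 7 / 1000 = 961.5 kN.
Allowable strength R_n/Ω = 961.5 / 2 = 481 kN.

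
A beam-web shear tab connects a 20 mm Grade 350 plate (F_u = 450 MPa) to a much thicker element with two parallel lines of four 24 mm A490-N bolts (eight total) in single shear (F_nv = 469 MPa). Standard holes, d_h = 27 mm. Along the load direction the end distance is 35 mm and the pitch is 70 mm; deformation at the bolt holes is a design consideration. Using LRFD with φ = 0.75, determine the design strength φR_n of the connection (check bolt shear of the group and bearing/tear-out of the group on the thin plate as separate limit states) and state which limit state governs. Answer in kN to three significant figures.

Bolt shear: A_b = π·24²/4 = 452.4 mm²; R_n = 469 × 452.4 × 8 × 1 / 1000 = 1697 kN → 0.75 × 1697 = 1270 kN.
Bearing (1.2 l_c t F_u ≤ 2.4 d t F_u): upper limit = 2.4·24·20·450 / 1000 = 518.4 kN.
  Edge l_c = 35 − 27/2 = 21.5 → r_n = 232.2 kN; interior l_c = 70 − 27 = 43 → r_n = 464.4 kN.
  R_n,bearing = 2·232.2 + 6·464.4 = 3251 kN → 0.75 × 3251 = 2440 kN.
Bolt shear governs: 1270 kN.

1270 kN (bolt shear governs)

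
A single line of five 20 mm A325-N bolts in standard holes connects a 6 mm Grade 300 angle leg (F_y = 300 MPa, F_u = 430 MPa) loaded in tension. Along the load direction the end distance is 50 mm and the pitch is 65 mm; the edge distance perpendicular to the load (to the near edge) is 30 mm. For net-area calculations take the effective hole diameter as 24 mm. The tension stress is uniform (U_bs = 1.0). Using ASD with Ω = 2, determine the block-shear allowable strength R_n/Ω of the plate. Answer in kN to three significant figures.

Shear plane L_v = 50 + 4·65 = 310 mm; A_gv = 310 × 6 = 1860 mm².
A_nv = (310 − 4.5·24) × 6 = 1212 mm².
A_nt = (30 − 0.5·24) × 6 = 108 mm².
0.6 F_u A_nv = 312.7 kN; 0.6 F_y A_gv = 334.8 kN → shear rupture governs the shear term.
R_n = 312.7 + 1.0 × 430 × 108 / 1000 = 359.1 kN.
Allowable strength R_n/Ω = 359.1 / 2 = 180 kN.

180 kN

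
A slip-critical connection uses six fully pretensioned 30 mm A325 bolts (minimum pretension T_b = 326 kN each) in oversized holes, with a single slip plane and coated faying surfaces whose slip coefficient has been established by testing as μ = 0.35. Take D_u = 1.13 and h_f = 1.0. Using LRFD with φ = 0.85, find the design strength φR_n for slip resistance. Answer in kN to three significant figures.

658 kN

R_n = μ · D_u · h_f · T_b · n_s · n_b = 0.35 × 1.13 × 1.0 × 326 × 1 × 6 = 773.6 kN.
Design strength φR_n = 0.85 × 773.6 = 658 kN.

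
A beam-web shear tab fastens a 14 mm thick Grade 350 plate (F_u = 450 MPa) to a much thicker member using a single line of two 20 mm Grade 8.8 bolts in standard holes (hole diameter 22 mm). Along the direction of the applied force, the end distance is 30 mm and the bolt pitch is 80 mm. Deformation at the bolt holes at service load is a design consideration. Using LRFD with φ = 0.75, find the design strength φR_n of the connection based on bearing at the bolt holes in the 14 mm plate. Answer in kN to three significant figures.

Per bolt r_n = 1.2 l_c t F_u ≤ 2.4 d t F_u; upper limit = 2.4 × 20 × 14 × 450 / 1000 = 302.4 kN.
Edge bolt: l_c = 30 − 22/2 = 19 mm → 1.2 × 19 × 14 × 450 / 1000 = 143.6 → r_n = 143.6 kN.
Interior bolts: l_c = 80 − 22 = 58 mm → 1.2 × 58 × 14 × 450 / 1000 = 438.5 → r_n = 302.4 kN.
R_n = 1 × 143.6 + 1 × 302.4 = 446 kN.
Design strength φR_n = 0.75 × 446 = 335 kN.

335 kN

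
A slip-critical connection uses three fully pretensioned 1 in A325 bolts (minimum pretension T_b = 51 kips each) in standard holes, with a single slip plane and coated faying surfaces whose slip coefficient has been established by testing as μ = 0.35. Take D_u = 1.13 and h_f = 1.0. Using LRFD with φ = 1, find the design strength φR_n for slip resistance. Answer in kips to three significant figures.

R_n = μ · D_u · h_f · T_b · n_s · n_b = 0.35 × 1.13 × 1.0 × 51 × 1 × 3 = 60.51 kips.
Design strength φR_n = 1 × 60.51 = 60.5 kips.

60.5 kips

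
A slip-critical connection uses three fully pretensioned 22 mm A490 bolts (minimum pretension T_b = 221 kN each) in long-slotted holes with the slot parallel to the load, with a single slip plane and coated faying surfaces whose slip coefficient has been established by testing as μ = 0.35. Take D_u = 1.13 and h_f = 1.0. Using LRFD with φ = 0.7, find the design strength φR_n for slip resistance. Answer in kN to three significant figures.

R_n = μ · D_u · h_f · T_b · n_s · n_b = 0.35 × 1.13 × 1.0 × 221 × 1 × 3 = 262.2 kN.
Design strength φR_n = 0.7 × 262.2 = 184 kN.

184 kN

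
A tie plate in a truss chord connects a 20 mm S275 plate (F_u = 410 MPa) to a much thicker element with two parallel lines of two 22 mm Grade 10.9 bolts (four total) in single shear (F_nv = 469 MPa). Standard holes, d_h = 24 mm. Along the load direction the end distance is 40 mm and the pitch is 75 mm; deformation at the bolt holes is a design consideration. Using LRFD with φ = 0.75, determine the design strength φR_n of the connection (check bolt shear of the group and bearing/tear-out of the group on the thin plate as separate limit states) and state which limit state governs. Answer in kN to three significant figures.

Bolt shear: A_b = π·22²/4 = 380.1 mm²; R_n = 469 × 380.1 × 4 × 1 / 1000 = 713.1 kN → 0.75 × 713.1 = 535 kN.
Bearing (1.2 l_c t F_u ≤ 2.4 d t F_u): upper limit = 2.4·22·20·410 / 1000 = 433 kN.
  Edge l_c = 40 − 24/2 = 28 → r_n = 275.5 kN; interior l_c = 75 − 24 = 51 → r_n = 433 kN.
  R_n,bearing = 2·275.5 + 2·433 = 1417 kN → 0.75 × 1417 = 1060 kN.
Bolt shear governs: 535 kN.

535 kN (bolt shear governs)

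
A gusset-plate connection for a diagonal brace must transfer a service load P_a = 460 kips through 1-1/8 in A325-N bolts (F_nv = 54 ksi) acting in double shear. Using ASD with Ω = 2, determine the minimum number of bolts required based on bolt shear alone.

9 bolts

A_b = π·1.125²/4 = 0.994 in².
Per-bolt allowable strength R_n/Ω = 54 × 0.994 × 2 / 2 = 53.68 kips.
n ≥ 460 / 53.68 = 8.57 → use 9 bolts.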